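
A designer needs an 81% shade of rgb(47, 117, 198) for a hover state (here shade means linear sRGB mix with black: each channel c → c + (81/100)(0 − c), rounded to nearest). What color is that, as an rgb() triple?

Lerp each channel 81% toward 0:
  R: 47 + 0.81×(0−47) = 47 − 38.07 = 8.93 → 9
  G: 117 + 0.81×(0−117) = 117 − 94.77 = 22.23 → 22
  B: 198 + 0.81×(0−198) = 198 − 160.38 = 37.62 → 38

rgb(9, 22, 38)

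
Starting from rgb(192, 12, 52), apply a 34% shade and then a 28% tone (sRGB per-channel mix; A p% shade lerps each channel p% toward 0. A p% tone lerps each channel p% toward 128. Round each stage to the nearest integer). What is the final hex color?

#7F2A3C

Per channel, c → c + 0.34(0 − c):
  R: 192 − 65.28 = 126.72 → 127
  G: 12 − 4.08 = 7.92 → 8
  B: 52 + 0.34×(0−52) = 52 − 17.68 = 34.32 → 34
After the shade: rgb(127, 8, 34) = #7F0822.
Lerp each channel 28% toward 128:
  R: 127 + 0.28×(128−127) = 127 + 0.28 = 127.28 → 127
  G: 8 + 33.6 = 41.6 → 42
  B: 34 + 0.28×(128−34) = 34 + 26.32 = 60.32 → 60
rgb(127, 42, 60) = #7F2A3C.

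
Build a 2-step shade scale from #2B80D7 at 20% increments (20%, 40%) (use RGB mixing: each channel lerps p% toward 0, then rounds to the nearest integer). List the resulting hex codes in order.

#2266AC, #1A4D81

#2B80D7 is rgb(43, 128, 215).
20%: (43 − 8.6 = 34.4→34, 128 − 25.6 = 102.4→102, 215 − 43 = 172→172) → #2266AC
40%: (43 − 17.2 = 25.8→26, 128 − 51.2 = 76.8→77, 215 − 86 = 129→129) → #1A4D81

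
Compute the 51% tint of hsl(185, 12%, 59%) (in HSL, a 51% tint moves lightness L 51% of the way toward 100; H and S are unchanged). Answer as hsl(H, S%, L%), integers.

L moves 51% from 59 toward 100: 59 + 20.91 = 79.91 → 80.
H and S are unchanged.

hsl(185, 12%, 80%)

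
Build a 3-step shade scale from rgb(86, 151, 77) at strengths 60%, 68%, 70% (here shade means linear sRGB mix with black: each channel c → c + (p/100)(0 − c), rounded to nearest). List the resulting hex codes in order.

#223c1f, #1c3019, #1a2d17

60%: (86 − 51.6 = 34.4→34, 151 − 90.6 = 60.4→60, 77 − 46.2 = 30.8→31) → #223c1f
68%: (86 − 58.48 = 27.52→28, 151 − 102.68 = 48.32→48, 77 − 52.36 = 24.64→25) → #1c3019
70%: (86 − 60.2 = 25.8→26, 151 − 105.7 = 45.3→45, 77 − 53.9 = 23.1→23) → #1a2d17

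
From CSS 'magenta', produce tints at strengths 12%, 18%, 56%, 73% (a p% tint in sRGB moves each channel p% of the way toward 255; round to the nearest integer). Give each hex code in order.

#ff1fff, #ff2eff, #ff8fff, #ffbaff

CSS magenta is rgb(255, 0, 255).
12%: (255→255, 0 + 30.6 = 30.6→31, 255→255) → #ff1fff
18%: (255→255, 0 + 45.9 = 45.9→46, 255→255) → #ff2eff
56%: (255→255, 0 + 142.8 = 142.8→143, 255→255) → #ff8fff
73%: (255→255, 0 + 186.15 = 186.15→186, 255→255) → #ffbaff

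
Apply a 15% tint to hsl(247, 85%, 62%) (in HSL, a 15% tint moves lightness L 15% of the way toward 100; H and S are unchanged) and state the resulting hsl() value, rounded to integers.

hsl(247, 85%, 68%)

L moves 15% from 62 toward 100: 62 + 5.7 = 67.7 → 68.
H and S are unchanged.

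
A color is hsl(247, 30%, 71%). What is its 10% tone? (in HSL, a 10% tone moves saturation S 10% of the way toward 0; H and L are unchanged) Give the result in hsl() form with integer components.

S moves 10% from 30 toward 0: 30 − 3 = 27 → 27.
H and L are unchanged.

hsl(247, 27%, 71%)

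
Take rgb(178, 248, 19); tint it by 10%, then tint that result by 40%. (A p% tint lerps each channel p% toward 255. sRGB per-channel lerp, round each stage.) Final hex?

#D6FB80

Lerp each channel 10% toward 255:
  R: 178 + 0.1×(255−178) = 178 + 7.7 = 185.7 → 186
  G: 248 + 0.7 = 248.7 → 249
  B: 19 + 23.6 = 42.6 → 43
After the tint: rgb(186, 249, 43) = #BAF92B.
Per channel, c → c + 0.4(255 − c):
  R: 186 + 0.4×(255−186) = 186 + 27.6 = 213.6 → 214
  G: 249 + 0.4×(255−249) = 249 + 2.4 = 251.4 → 251
  B: 43 + 0.4×(255−43) = 43 + 84.8 = 127.8 → 128
rgb(214, 251, 128) = #D6FB80.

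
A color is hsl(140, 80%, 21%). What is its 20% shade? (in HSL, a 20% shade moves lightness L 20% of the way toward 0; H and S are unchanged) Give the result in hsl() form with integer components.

hsl(140, 80%, 17%)

L moves 20% from 21 toward 0: 21 − 4.2 = 16.8 → 17.
H and S are unchanged.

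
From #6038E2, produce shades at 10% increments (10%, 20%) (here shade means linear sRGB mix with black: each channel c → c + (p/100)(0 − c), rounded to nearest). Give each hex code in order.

#5632CB, #4D2DB5

#6038E2 is rgb(96, 56, 226).
10%: (96 − 9.6 = 86.4→86, 56 − 5.6 = 50.4→50, 226 − 22.6 = 203.4→203) → #5632CB
20%: (96 − 19.2 = 76.8→77, 56 − 11.2 = 44.8→45, 226 − 45.2 = 180.8→181) → #4D2DB5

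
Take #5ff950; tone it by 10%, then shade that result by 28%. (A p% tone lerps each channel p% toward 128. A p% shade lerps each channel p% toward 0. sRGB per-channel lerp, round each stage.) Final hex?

#47ab3d

#5ff950 is rgb(95, 249, 80).
Per channel, c → c + 0.1(128 − c):
  R: 95 + 3.3 = 98.3 → 98
  G: 249 − 12.1 = 236.9 → 237
  B: 80 + 0.1×(128−80) = 80 + 4.8 = 84.8 → 85
After the tone: rgb(98, 237, 85) = #62ed55.
Per channel, c → c + 0.28(0 − c):
  R: 98 + 0.28×(0−98) = 98 − 27.44 = 70.56 → 71
  G: 237 − 66.36 = 170.64 → 171
  B: 85 + 0.28×(0−85) = 85 − 23.8 = 61.2 → 61
rgb(71, 171, 61) = #47ab3d.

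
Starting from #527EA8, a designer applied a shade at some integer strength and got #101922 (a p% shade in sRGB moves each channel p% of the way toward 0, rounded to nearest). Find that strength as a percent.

80%

#527EA8 is rgb(82, 126, 168); #101922 is rgb(16, 25, 34).
On the B channel (widest range): 34 ≈ 168 + (p/100)(0 − 168), so p ≈ 100×(34 − 168)/(0 − 168) = -13400/-168 = 79.76.
p = 80 reproduces all three channels after rounding.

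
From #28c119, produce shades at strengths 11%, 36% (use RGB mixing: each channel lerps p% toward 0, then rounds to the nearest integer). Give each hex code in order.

#24ac16, #1a7c10

#28c119 is rgb(40, 193, 25).
11%: (40 − 4.4 = 35.6→36, 193 − 21.23 = 171.77→172, 25 − 2.75 = 22.25→22) → #24ac16
36%: (40 − 14.4 = 25.6→26, 193 − 69.48 = 123.52→124, 25 − 9 = 16→16) → #1a7c10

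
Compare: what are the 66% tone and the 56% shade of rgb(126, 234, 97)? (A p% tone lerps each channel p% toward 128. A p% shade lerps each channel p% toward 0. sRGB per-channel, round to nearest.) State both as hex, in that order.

66% tone:
  R: 126 + 0.66×(128−126) = 126 + 1.32 = 127.32 → 127
  G: 234 − 69.96 = 164.04 → 164
  B: 97 + 20.46 = 117.46 → 117
  → #7fa475
56% shade:
  R: 126 − 70.56 = 55.44 → 55
  G: 234 + 0.56×(0−234) = 234 − 131.04 = 102.96 → 103
  B: 97 + 0.56×(0−97) = 97 − 54.32 = 42.68 → 43
  → #37672b

#7fa475, #37672b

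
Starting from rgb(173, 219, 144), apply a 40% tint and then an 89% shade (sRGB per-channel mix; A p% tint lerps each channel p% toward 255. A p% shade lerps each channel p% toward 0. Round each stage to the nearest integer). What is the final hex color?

#171a15

A 40% tint moves each channel 40% toward 255:
  R: 173 + 0.4×(255−173) = 173 + 32.8 = 205.8 → 206
  G: 219 + 14.4 = 233.4 → 233
  B: 144 + 0.4×(255−144) = 144 + 44.4 = 188.4 → 188
After the tint: rgb(206, 233, 188) = #cee9bc.
Lerp each channel 89% toward 0:
  R: 206 − 183.34 = 22.66 → 23
  G: 233 − 207.37 = 25.63 → 26
  B: 188 + 0.89×(0−188) = 188 − 167.32 = 20.68 → 21
rgb(23, 26, 21) = #171a15.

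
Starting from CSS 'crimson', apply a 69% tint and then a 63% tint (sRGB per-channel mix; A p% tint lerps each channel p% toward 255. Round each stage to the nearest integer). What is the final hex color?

#FBE4E9

CSS crimson is rgb(220, 20, 60).
A 69% tint moves each channel 69% toward 255:
  R: 220 + 24.15 = 244.15 → 244
  G: 20 + 162.15 = 182.15 → 182
  B: 60 + 134.55 = 194.55 → 195
After the tint: rgb(244, 182, 195) = #F4B6C3.
A 63% tint moves each channel 63% toward 255:
  R: 244 + 0.63×(255−244) = 244 + 6.93 = 250.93 → 251
  G: 182 + 0.63×(255−182) = 182 + 45.99 = 227.99 → 228
  B: 195 + 0.63×(255−195) = 195 + 37.8 = 232.8 → 233
rgb(251, 228, 233) = #FBE4E9.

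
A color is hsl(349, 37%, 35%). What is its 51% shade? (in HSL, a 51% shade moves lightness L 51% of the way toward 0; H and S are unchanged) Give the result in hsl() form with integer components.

hsl(349, 37%, 17%)

L moves 51% from 35 toward 0: 35 − 17.85 = 17.15 → 17.
H and S are unchanged.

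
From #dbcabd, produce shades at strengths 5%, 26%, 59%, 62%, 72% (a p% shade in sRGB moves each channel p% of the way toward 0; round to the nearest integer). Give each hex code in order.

#dbcabd is rgb(219, 202, 189).
5%: (219 − 10.95 = 208.05→208, 202 − 10.1 = 191.9→192, 189 − 9.45 = 179.55→180) → #d0c0b4
26%: (219 − 56.94 = 162.06→162, 202 − 52.52 = 149.48→149, 189 − 49.14 = 139.86→140) → #a2958c
59%: (219 − 129.21 = 89.79→90, 202 − 119.18 = 82.82→83, 189 − 111.51 = 77.49→77) → #5a534d
62%: (219 − 135.78 = 83.22→83, 202 − 125.24 = 76.76→77, 189 − 117.18 = 71.82→72) → #534d48
72%: (219 − 157.68 = 61.32→61, 202 − 145.44 = 56.56→57, 189 − 136.08 = 52.92→53) → #3d3935

#d0c0b4, #a2958c, #5a534d, #534d48, #3d3935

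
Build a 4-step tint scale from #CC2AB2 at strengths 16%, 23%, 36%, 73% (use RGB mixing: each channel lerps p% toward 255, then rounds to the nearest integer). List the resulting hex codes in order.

#CC2AB2 is rgb(204, 42, 178).
16%: (204 + 8.16 = 212.16→212, 42 + 34.08 = 76.08→76, 178 + 12.32 = 190.32→190) → #D44CBE
23%: (204 + 11.73 = 215.73→216, 42 + 48.99 = 90.99→91, 178 + 17.71 = 195.71→196) → #D85BC4
36%: (204 + 18.36 = 222.36→222, 42 + 76.68 = 118.68→119, 178 + 27.72 = 205.72→206) → #DE77CE
73%: (204 + 37.23 = 241.23→241, 42 + 155.49 = 197.49→197, 178 + 56.21 = 234.21→234) → #F1C5EA

#D44CBE, #D85BC4, #DE77CE, #F1C5EA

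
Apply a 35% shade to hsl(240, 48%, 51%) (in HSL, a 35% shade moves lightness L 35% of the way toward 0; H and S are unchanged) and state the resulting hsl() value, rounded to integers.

L moves 35% from 51 toward 0: 51 − 17.85 = 33.15 → 33.
H and S are unchanged.

hsl(240, 48%, 33%)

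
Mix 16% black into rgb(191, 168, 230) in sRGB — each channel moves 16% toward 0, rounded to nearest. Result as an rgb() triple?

Lerp each channel 16% toward 0:
  R: 191 − 30.56 = 160.44 → 160
  G: 168 − 26.88 = 141.12 → 141
  B: 230 + 0.16×(0−230) = 230 − 36.8 = 193.2 → 193

rgb(160, 141, 193)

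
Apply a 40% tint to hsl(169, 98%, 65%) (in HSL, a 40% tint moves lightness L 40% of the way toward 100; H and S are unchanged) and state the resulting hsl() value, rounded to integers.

L moves 40% from 65 toward 100: 65 + 14 = 79 → 79.
H and S are unchanged.

hsl(169, 98%, 79%)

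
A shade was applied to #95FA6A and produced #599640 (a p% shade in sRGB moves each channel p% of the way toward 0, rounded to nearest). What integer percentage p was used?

#95FA6A is rgb(149, 250, 106); #599640 is rgb(89, 150, 64).
On the G channel (widest range): 150 ≈ 250 + (p/100)(0 − 250), so p ≈ 100×(150 − 250)/(0 − 250) = -10000/-250 = 40.00.
p = 40 reproduces all three channels after rounding.

40%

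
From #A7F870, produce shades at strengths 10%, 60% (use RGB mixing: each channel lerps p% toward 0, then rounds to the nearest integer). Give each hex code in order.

#A7F870 is rgb(167, 248, 112).
10%: (167 − 16.7 = 150.3→150, 248 − 24.8 = 223.2→223, 112 − 11.2 = 100.8→101) → #96DF65
60%: (167 − 100.2 = 66.8→67, 248 − 148.8 = 99.2→99, 112 − 67.2 = 44.8→45) → #43632D

#96DF65, #43632D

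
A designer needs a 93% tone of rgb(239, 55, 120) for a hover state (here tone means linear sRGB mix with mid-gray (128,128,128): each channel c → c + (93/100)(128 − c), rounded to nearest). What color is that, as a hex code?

#887B7F

Lerp each channel 93% toward 128:
  R: 239 + 0.93×(128−239) = 239 − 103.23 = 135.77 → 136
  G: 55 + 0.93×(128−55) = 55 + 67.89 = 122.89 → 123
  B: 120 + 0.93×(128−120) = 120 + 7.44 = 127.44 → 127
rgb(136, 123, 127) = #887B7F.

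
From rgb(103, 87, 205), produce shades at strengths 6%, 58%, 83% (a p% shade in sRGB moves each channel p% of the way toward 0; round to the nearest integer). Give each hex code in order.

#6152C1, #2B2556, #120F23

6%: (103 − 6.18 = 96.82→97, 87 − 5.22 = 81.78→82, 205 − 12.3 = 192.7→193) → #6152C1
58%: (103 − 59.74 = 43.26→43, 87 − 50.46 = 36.54→37, 205 − 118.9 = 86.1→86) → #2B2556
83%: (103 − 85.49 = 17.51→18, 87 − 72.21 = 14.79→15, 205 − 170.15 = 34.85→35) → #120F23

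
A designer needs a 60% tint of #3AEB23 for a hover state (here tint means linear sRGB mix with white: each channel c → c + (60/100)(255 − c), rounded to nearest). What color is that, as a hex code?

#3AEB23 is rgb(58, 235, 35).
Lerp each channel 60% toward 255:
  R: 58 + 0.6×(255−58) = 58 + 118.2 = 176.2 → 176
  G: 235 + 12 = 247 → 247
  B: 35 + 132 = 167 → 167
rgb(176, 247, 167) = #B0F7A7.

#B0F7A7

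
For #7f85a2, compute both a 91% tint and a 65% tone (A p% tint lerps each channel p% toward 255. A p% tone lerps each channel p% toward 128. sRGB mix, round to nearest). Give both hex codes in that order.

#7f85a2 is rgb(127, 133, 162).
91% tint:
  R: 127 + 0.91×(255−127) = 127 + 116.48 = 243.48 → 243
  G: 133 + 0.91×(255−133) = 133 + 111.02 = 244.02 → 244
  B: 162 + 84.63 = 246.63 → 247
  → #f3f4f7
65% tone:
  R: 127 + 0.65 = 127.65 → 128
  G: 133 + 0.65×(128−133) = 133 − 3.25 = 129.75 → 130
  B: 162 + 0.65×(128−162) = 162 − 22.1 = 139.9 → 140
  → #80828c

#f3f4f7, #80828c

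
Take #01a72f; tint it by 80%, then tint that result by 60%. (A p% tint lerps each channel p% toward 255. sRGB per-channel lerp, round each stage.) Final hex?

#01a72f is rgb(1, 167, 47).
An 80% tint moves each channel 80% toward 255:
  R: 1 + 203.2 = 204.2 → 204
  G: 167 + 70.4 = 237.4 → 237
  B: 47 + 0.8×(255−47) = 47 + 166.4 = 213.4 → 213
After the tint: rgb(204, 237, 213) = #ccedd5.
Per channel, c → c + 0.6(255 − c):
  R: 204 + 0.6×(255−204) = 204 + 30.6 = 234.6 → 235
  G: 237 + 0.6×(255−237) = 237 + 10.8 = 247.8 → 248
  B: 213 + 0.6×(255−213) = 213 + 25.2 = 238.2 → 238
rgb(235, 248, 238) = #ebf8ee.

#ebf8ee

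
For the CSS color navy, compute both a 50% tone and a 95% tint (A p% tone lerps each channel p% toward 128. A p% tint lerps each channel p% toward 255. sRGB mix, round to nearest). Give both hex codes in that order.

#404080, #F2F2F9

CSS navy is rgb(0, 0, 128).
50% tone:
  R: 0 + 0.5×(128−0) = 0 + 64 = 64 → 64
  G: 0 + 0.5×(128−0) = 0 + 64 = 64 → 64
  B: 128 + 0.5×(128−128) = 128 + 0 = 128 → 128
  → #404080
95% tint:
  R: 0 + 0.95×(255−0) = 0 + 242.25 = 242.25 → 242
  G: 0 + 242.25 = 242.25 → 242
  B: 128 + 0.95×(255−128) = 128 + 120.65 = 248.65 → 249
  → #F2F2F9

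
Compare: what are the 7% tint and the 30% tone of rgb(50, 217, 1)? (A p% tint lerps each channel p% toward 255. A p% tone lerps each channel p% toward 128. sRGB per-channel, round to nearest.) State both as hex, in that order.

#40DC13, #49BE27

7% tint:
  R: 50 + 14.35 = 64.35 → 64
  G: 217 + 0.07×(255−217) = 217 + 2.66 = 219.66 → 220
  B: 1 + 17.78 = 18.78 → 19
  → #40DC13
30% tone:
  R: 50 + 23.4 = 73.4 → 73
  G: 217 − 26.7 = 190.3 → 190
  B: 1 + 0.3×(128−1) = 1 + 38.1 = 39.1 → 39
  → #49BE27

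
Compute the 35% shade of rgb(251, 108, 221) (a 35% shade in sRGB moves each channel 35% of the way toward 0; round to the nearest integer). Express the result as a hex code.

Per channel, c → c + 0.35(0 − c):
  R: 251 + 0.35×(0−251) = 251 − 87.85 = 163.15 → 163
  G: 108 − 37.8 = 70.2 → 70
  B: 221 + 0.35×(0−221) = 221 − 77.35 = 143.65 → 144
rgb(163, 70, 144) = #a34690.

#a34690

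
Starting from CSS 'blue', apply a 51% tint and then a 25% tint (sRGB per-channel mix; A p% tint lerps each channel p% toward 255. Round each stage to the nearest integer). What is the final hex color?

CSS blue is rgb(0, 0, 255).
A 51% tint moves each channel 51% toward 255:
  R: 0 + 0.51×(255−0) = 0 + 130.05 = 130.05 → 130
  G: 0 + 0.51×(255−0) = 0 + 130.05 = 130.05 → 130
  B: 255 + 0.51×(255−255) = 255 + 0 = 255 → 255
After the tint: rgb(130, 130, 255) = #8282ff.
Per channel, c → c + 0.25(255 − c):
  R: 130 + 31.25 = 161.25 → 161
  G: 130 + 31.25 = 161.25 → 161
  B: 255 + 0.25×(255−255) = 255 + 0 = 255 → 255
rgb(161, 161, 255) = #a1a1ff.

#a1a1ff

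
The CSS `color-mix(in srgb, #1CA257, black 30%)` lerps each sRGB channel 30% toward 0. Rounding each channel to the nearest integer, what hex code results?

#14713D

#1CA257 is rgb(28, 162, 87).
Lerp each channel 30% toward 0:
  R: 28 + 0.3×(0−28) = 28 − 8.4 = 19.6 → 20
  G: 162 − 48.6 = 113.4 → 113
  B: 87 + 0.3×(0−87) = 87 − 26.1 = 60.9 → 61
rgb(20, 113, 61) = #14713D.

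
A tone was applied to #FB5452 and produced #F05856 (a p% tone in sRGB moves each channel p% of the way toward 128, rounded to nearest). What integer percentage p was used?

9%

#FB5452 is rgb(251, 84, 82); #F05856 is rgb(240, 88, 86).
On the R channel (widest range): 240 ≈ 251 + (p/100)(128 − 251), so p ≈ 100×(240 − 251)/(128 − 251) = -1100/-123 = 8.94.
p = 9 reproduces all three channels after rounding.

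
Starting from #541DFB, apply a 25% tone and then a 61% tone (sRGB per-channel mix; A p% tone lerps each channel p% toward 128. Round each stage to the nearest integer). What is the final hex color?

#541DFB is rgb(84, 29, 251).
Lerp each channel 25% toward 128:
  R: 84 + 0.25×(128−84) = 84 + 11 = 95 → 95
  G: 29 + 24.75 = 53.75 → 54
  B: 251 + 0.25×(128−251) = 251 − 30.75 = 220.25 → 220
After the tone: rgb(95, 54, 220) = #5F36DC.
A 61% tone moves each channel 61% toward 128:
  R: 95 + 20.13 = 115.13 → 115
  G: 54 + 0.61×(128−54) = 54 + 45.14 = 99.14 → 99
  B: 220 + 0.61×(128−220) = 220 − 56.12 = 163.88 → 164
rgb(115, 99, 164) = #7363A4.

#7363A4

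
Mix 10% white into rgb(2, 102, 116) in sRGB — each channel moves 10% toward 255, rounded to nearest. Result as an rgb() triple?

Lerp each channel 10% toward 255:
  R: 2 + 0.1×(255−2) = 2 + 25.3 = 27.3 → 27
  G: 102 + 15.3 = 117.3 → 117
  B: 116 + 0.1×(255−116) = 116 + 13.9 = 129.9 → 130

rgb(27, 117, 130)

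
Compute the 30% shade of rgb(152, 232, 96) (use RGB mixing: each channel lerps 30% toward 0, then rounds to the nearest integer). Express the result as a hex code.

Per channel, c → c + 0.3(0 − c):
  R: 152 + 0.3×(0−152) = 152 − 45.6 = 106.4 → 106
  G: 232 − 69.6 = 162.4 → 162
  B: 96 − 28.8 = 67.2 → 67
rgb(106, 162, 67) = #6aa243.

#6aa243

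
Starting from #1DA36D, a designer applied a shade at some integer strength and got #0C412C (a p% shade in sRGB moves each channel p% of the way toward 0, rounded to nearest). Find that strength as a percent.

#1DA36D is rgb(29, 163, 109); #0C412C is rgb(12, 65, 44).
On the G channel (widest range): 65 ≈ 163 + (p/100)(0 − 163), so p ≈ 100×(65 − 163)/(0 − 163) = -9800/-163 = 60.12.
p = 60 reproduces all three channels after rounding.

60%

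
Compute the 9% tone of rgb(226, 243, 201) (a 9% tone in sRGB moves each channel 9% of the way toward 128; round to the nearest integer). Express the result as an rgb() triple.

Lerp each channel 9% toward 128:
  R: 226 + 0.09×(128−226) = 226 − 8.82 = 217.18 → 217
  G: 243 − 10.35 = 232.65 → 233
  B: 201 + 0.09×(128−201) = 201 − 6.57 = 194.43 → 194

rgb(217, 233, 194)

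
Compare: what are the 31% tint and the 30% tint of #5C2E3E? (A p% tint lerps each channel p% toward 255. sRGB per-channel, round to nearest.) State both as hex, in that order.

#5C2E3E is rgb(92, 46, 62).
31% tint:
  R: 92 + 0.31×(255−92) = 92 + 50.53 = 142.53 → 143
  G: 46 + 0.31×(255−46) = 46 + 64.79 = 110.79 → 111
  B: 62 + 0.31×(255−62) = 62 + 59.83 = 121.83 → 122
  → #8F6F7A
30% tint:
  R: 92 + 0.3×(255−92) = 92 + 48.9 = 140.9 → 141
  G: 46 + 62.7 = 108.7 → 109
  B: 62 + 0.3×(255−62) = 62 + 57.9 = 119.9 → 120
  → #8D6D78

#8F6F7A, #8D6D78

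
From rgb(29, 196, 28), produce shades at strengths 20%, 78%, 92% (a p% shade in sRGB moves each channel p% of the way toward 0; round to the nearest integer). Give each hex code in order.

#179D16, #062B06, #021002

20%: (29 − 5.8 = 23.2→23, 196 − 39.2 = 156.8→157, 28 − 5.6 = 22.4→22) → #179D16
78%: (29 − 22.62 = 6.38→6, 196 − 152.88 = 43.12→43, 28 − 21.84 = 6.16→6) → #062B06
92%: (29 − 26.68 = 2.32→2, 196 − 180.32 = 15.68→16, 28 − 25.76 = 2.24→2) → #021002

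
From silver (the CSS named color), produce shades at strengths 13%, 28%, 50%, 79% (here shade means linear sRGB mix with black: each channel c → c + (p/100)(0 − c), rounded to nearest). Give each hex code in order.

#a7a7a7, #8a8a8a, #606060, #282828

CSS silver is rgb(192, 192, 192).
13%: (192 − 24.96 = 167.04→167, 192 − 24.96 = 167.04→167, 192 − 24.96 = 167.04→167) → #a7a7a7
28%: (192 − 53.76 = 138.24→138, 192 − 53.76 = 138.24→138, 192 − 53.76 = 138.24→138) → #8a8a8a
50%: (192 − 96 = 96→96, 192 − 96 = 96→96, 192 − 96 = 96→96) → #606060
79%: (192 − 151.68 = 40.32→40, 192 − 151.68 = 40.32→40, 192 − 151.68 = 40.32→40) → #282828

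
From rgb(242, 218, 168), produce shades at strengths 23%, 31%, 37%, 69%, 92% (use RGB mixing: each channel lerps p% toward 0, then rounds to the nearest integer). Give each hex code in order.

23%: (242 − 55.66 = 186.34→186, 218 − 50.14 = 167.86→168, 168 − 38.64 = 129.36→129) → #BAA881
31%: (242 − 75.02 = 166.98→167, 218 − 67.58 = 150.42→150, 168 − 52.08 = 115.92→116) → #A79674
37%: (242 − 89.54 = 152.46→152, 218 − 80.66 = 137.34→137, 168 − 62.16 = 105.84→106) → #98896A
69%: (242 − 166.98 = 75.02→75, 218 − 150.42 = 67.58→68, 168 − 115.92 = 52.08→52) → #4B4434
92%: (242 − 222.64 = 19.36→19, 218 − 200.56 = 17.44→17, 168 − 154.56 = 13.44→13) → #13110D

#BAA881, #A79674, #98896A, #4B4434, #13110D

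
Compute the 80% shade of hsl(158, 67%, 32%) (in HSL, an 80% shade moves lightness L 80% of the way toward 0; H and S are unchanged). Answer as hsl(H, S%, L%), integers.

L moves 80% from 32 toward 0: 32 − 25.6 = 6.4 → 6.
H and S are unchanged.

hsl(158, 67%, 6%)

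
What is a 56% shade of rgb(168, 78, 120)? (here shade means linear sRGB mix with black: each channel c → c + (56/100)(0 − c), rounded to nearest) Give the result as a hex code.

#4A2235

A 56% shade moves each channel 56% toward 0:
  R: 168 + 0.56×(0−168) = 168 − 94.08 = 73.92 → 74
  G: 78 + 0.56×(0−78) = 78 − 43.68 = 34.32 → 34
  B: 120 + 0.56×(0−120) = 120 − 67.2 = 52.8 → 53
rgb(74, 34, 53) = #4A2235.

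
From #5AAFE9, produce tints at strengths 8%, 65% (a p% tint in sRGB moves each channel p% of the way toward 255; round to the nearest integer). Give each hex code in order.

#67B5EB, #C5E3F7

#5AAFE9 is rgb(90, 175, 233).
8%: (90 + 13.2 = 103.2→103, 175 + 6.4 = 181.4→181, 233 + 1.76 = 234.76→235) → #67B5EB
65%: (90 + 107.25 = 197.25→197, 175 + 52 = 227→227, 233 + 14.3 = 247.3→247) → #C5E3F7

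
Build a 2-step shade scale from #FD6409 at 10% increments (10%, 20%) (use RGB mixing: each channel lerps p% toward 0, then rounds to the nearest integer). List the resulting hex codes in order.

#E45A08, #CA5007

#FD6409 is rgb(253, 100, 9).
10%: (253 − 25.3 = 227.7→228, 100 − 10 = 90→90, 9 − 0.9 = 8.1→8) → #E45A08
20%: (253 − 50.6 = 202.4→202, 100 − 20 = 80→80, 9 − 1.8 = 7.2→7) → #CA5007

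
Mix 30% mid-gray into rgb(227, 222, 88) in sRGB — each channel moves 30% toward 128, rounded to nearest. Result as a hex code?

#c5c264

Per channel, c → c + 0.3(128 − c):
  R: 227 + 0.3×(128−227) = 227 − 29.7 = 197.3 → 197
  G: 222 + 0.3×(128−222) = 222 − 28.2 = 193.8 → 194
  B: 88 + 12 = 100 → 100
rgb(197, 194, 100) = #c5c264.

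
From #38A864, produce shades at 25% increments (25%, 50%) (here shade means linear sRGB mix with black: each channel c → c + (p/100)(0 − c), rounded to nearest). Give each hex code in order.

#2A7E4B, #1C5432

#38A864 is rgb(56, 168, 100).
25%: (56 − 14 = 42→42, 168 − 42 = 126→126, 100 − 25 = 75→75) → #2A7E4B
50%: (56 − 28 = 28→28, 168 − 84 = 84→84, 100 − 50 = 50→50) → #1C5432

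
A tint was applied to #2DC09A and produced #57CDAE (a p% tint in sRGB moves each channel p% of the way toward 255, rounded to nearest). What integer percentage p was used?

#2DC09A is rgb(45, 192, 154); #57CDAE is rgb(87, 205, 174).
On the R channel (widest range): 87 ≈ 45 + (p/100)(255 − 45), so p ≈ 100×(87 − 45)/(255 − 45) = 4200/210 = 20.00.
p = 20 reproduces all three channels after rounding.

20%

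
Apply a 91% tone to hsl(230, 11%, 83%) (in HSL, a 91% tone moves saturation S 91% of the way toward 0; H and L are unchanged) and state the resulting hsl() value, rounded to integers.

hsl(230, 1%, 83%)

S moves 91% from 11 toward 0: 11 − 10.01 = 0.99 → 1.
H and L are unchanged.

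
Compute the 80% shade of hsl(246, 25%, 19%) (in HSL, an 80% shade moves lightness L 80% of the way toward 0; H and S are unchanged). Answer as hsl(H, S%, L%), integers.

L moves 80% from 19 toward 0: 19 − 15.2 = 3.8 → 4.
H and S are unchanged.

hsl(246, 25%, 4%)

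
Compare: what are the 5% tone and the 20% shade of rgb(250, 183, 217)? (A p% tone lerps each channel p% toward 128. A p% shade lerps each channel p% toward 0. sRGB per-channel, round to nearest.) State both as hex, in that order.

#f4b4d5, #c892ae

5% tone:
  R: 250 + 0.05×(128−250) = 250 − 6.1 = 243.9 → 244
  G: 183 + 0.05×(128−183) = 183 − 2.75 = 180.25 → 180
  B: 217 + 0.05×(128−217) = 217 − 4.45 = 212.55 → 213
  → #f4b4d5
20% shade:
  R: 250 + 0.2×(0−250) = 250 − 50 = 200 → 200
  G: 183 + 0.2×(0−183) = 183 − 36.6 = 146.4 → 146
  B: 217 + 0.2×(0−217) = 217 − 43.4 = 173.6 → 174
  → #c892ae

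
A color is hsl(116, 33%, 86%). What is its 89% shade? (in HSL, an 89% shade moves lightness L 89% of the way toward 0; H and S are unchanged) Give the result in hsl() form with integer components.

hsl(116, 33%, 9%)

L moves 89% from 86 toward 0: 86 − 76.54 = 9.46 → 9.
H and S are unchanged.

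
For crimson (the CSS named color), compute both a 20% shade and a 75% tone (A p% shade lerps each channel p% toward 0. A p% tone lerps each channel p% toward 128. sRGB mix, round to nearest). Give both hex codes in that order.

CSS crimson is rgb(220, 20, 60).
20% shade:
  R: 220 + 0.2×(0−220) = 220 − 44 = 176 → 176
  G: 20 + 0.2×(0−20) = 20 − 4 = 16 → 16
  B: 60 − 12 = 48 → 48
  → #B01030
75% tone:
  R: 220 + 0.75×(128−220) = 220 − 69 = 151 → 151
  G: 20 + 0.75×(128−20) = 20 + 81 = 101 → 101
  B: 60 + 0.75×(128−60) = 60 + 51 = 111 → 111
  → #97656F

#B01030, #97656F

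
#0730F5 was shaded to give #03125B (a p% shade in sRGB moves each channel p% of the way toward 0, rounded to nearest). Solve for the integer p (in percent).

#0730F5 is rgb(7, 48, 245); #03125B is rgb(3, 18, 91).
On the B channel (widest range): 91 ≈ 245 + (p/100)(0 − 245), so p ≈ 100×(91 − 245)/(0 − 245) = -15400/-245 = 62.86.
p = 63 reproduces all three channels after rounding.

63%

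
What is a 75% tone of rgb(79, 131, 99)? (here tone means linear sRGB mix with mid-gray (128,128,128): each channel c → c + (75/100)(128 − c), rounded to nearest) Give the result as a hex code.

A 75% tone moves each channel 75% toward 128:
  R: 79 + 36.75 = 115.75 → 116
  G: 131 − 2.25 = 128.75 → 129
  B: 99 + 0.75×(128−99) = 99 + 21.75 = 120.75 → 121
rgb(116, 129, 121) = #748179.

#748179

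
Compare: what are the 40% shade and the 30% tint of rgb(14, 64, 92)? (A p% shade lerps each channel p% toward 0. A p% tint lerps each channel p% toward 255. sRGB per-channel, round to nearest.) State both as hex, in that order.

#082637, #56798D

40% shade:
  R: 14 − 5.6 = 8.4 → 8
  G: 64 − 25.6 = 38.4 → 38
  B: 92 + 0.4×(0−92) = 92 − 36.8 = 55.2 → 55
  → #082637
30% tint:
  R: 14 + 0.3×(255−14) = 14 + 72.3 = 86.3 → 86
  G: 64 + 0.3×(255−64) = 64 + 57.3 = 121.3 → 121
  B: 92 + 48.9 = 140.9 → 141
  → #56798D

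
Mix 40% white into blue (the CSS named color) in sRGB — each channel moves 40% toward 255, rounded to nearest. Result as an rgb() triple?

CSS blue is rgb(0, 0, 255).
A 40% tint moves each channel 40% toward 255:
  R: 0 + 0.4×(255−0) = 0 + 102 = 102 → 102
  G: 0 + 102 = 102 → 102
  B: 255 + 0.4×(255−255) = 255 + 0 = 255 → 255

rgb(102, 102, 255)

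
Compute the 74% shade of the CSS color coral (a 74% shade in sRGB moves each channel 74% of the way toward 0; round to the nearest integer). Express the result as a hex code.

CSS coral is rgb(255, 127, 80).
A 74% shade moves each channel 74% toward 0:
  R: 255 + 0.74×(0−255) = 255 − 188.7 = 66.3 → 66
  G: 127 + 0.74×(0−127) = 127 − 93.98 = 33.02 → 33
  B: 80 − 59.2 = 20.8 → 21
rgb(66, 33, 21) = #422115.

#422115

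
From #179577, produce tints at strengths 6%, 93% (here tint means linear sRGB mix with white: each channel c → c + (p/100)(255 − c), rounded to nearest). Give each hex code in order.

#259B7F, #EFF8F5

#179577 is rgb(23, 149, 119).
6%: (23 + 13.92 = 36.92→37, 149 + 6.36 = 155.36→155, 119 + 8.16 = 127.16→127) → #259B7F
93%: (23 + 215.76 = 238.76→239, 149 + 98.58 = 247.58→248, 119 + 126.48 = 245.48→245) → #EFF8F5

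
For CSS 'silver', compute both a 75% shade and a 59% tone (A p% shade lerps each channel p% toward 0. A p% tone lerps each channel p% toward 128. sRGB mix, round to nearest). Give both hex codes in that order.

CSS silver is rgb(192, 192, 192).
75% shade:
  R: 192 − 144 = 48 → 48
  G: 192 − 144 = 48 → 48
  B: 192 + 0.75×(0−192) = 192 − 144 = 48 → 48
  → #303030
59% tone:
  R: 192 − 37.76 = 154.24 → 154
  G: 192 + 0.59×(128−192) = 192 − 37.76 = 154.24 → 154
  B: 192 + 0.59×(128−192) = 192 − 37.76 = 154.24 → 154
  → #9A9A9A

#303030, #9A9A9A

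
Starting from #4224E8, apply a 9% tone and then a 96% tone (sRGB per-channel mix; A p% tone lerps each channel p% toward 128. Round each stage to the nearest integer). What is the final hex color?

#7E7D84

#4224E8 is rgb(66, 36, 232).
Lerp each channel 9% toward 128:
  R: 66 + 5.58 = 71.58 → 72
  G: 36 + 0.09×(128−36) = 36 + 8.28 = 44.28 → 44
  B: 232 + 0.09×(128−232) = 232 − 9.36 = 222.64 → 223
After the tone: rgb(72, 44, 223) = #482CDF.
A 96% tone moves each channel 96% toward 128:
  R: 72 + 0.96×(128−72) = 72 + 53.76 = 125.76 → 126
  G: 44 + 0.96×(128−44) = 44 + 80.64 = 124.64 → 125
  B: 223 + 0.96×(128−223) = 223 − 91.2 = 131.8 → 132
rgb(126, 125, 132) = #7E7D84.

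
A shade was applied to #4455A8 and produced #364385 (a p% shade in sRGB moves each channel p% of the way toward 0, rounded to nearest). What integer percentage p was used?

21%

#4455A8 is rgb(68, 85, 168); #364385 is rgb(54, 67, 133).
On the B channel (widest range): 133 ≈ 168 + (p/100)(0 − 168), so p ≈ 100×(133 − 168)/(0 − 168) = -3500/-168 = 20.83.
p = 21 reproduces all three channels after rounding.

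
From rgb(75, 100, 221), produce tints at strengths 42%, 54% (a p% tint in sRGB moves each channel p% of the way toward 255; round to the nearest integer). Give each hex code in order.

#97A5EB, #ACB8EF

42%: (75 + 75.6 = 150.6→151, 100 + 65.1 = 165.1→165, 221 + 14.28 = 235.28→235) → #97A5EB
54%: (75 + 97.2 = 172.2→172, 100 + 83.7 = 183.7→184, 221 + 18.36 = 239.36→239) → #ACB8EF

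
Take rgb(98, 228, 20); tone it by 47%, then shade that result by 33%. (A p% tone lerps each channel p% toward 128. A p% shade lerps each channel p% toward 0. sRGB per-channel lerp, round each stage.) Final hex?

#4b7930

Lerp each channel 47% toward 128:
  R: 98 + 14.1 = 112.1 → 112
  G: 228 − 47 = 181 → 181
  B: 20 + 0.47×(128−20) = 20 + 50.76 = 70.76 → 71
After the tone: rgb(112, 181, 71) = #70b547.
A 33% shade moves each channel 33% toward 0:
  R: 112 + 0.33×(0−112) = 112 − 36.96 = 75.04 → 75
  G: 181 + 0.33×(0−181) = 181 − 59.73 = 121.27 → 121
  B: 71 + 0.33×(0−71) = 71 − 23.43 = 47.57 → 48
rgb(75, 121, 48) = #4b7930.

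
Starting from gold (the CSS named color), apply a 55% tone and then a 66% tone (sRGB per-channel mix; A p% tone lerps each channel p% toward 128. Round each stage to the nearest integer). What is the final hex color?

CSS gold is rgb(255, 215, 0).
Per channel, c → c + 0.55(128 − c):
  R: 255 − 69.85 = 185.15 → 185
  G: 215 + 0.55×(128−215) = 215 − 47.85 = 167.15 → 167
  B: 0 + 70.4 = 70.4 → 70
After the tone: rgb(185, 167, 70) = #b9a746.
Per channel, c → c + 0.66(128 − c):
  R: 185 − 37.62 = 147.38 → 147
  G: 167 − 25.74 = 141.26 → 141
  B: 70 + 0.66×(128−70) = 70 + 38.28 = 108.28 → 108
rgb(147, 141, 108) = #938d6c.

#938d6c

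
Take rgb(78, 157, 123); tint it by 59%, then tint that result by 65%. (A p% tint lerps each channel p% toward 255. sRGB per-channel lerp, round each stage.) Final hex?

Per channel, c → c + 0.59(255 − c):
  R: 78 + 104.43 = 182.43 → 182
  G: 157 + 0.59×(255−157) = 157 + 57.82 = 214.82 → 215
  B: 123 + 77.88 = 200.88 → 201
After the tint: rgb(182, 215, 201) = #B6D7C9.
A 65% tint moves each channel 65% toward 255:
  R: 182 + 47.45 = 229.45 → 229
  G: 215 + 26 = 241 → 241
  B: 201 + 35.1 = 236.1 → 236
rgb(229, 241, 236) = #E5F1EC.

#E5F1EC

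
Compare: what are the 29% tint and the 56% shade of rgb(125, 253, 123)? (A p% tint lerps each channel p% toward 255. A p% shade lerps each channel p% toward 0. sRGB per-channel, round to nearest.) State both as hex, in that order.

29% tint:
  R: 125 + 0.29×(255−125) = 125 + 37.7 = 162.7 → 163
  G: 253 + 0.58 = 253.58 → 254
  B: 123 + 38.28 = 161.28 → 161
  → #A3FEA1
56% shade:
  R: 125 − 70 = 55 → 55
  G: 253 − 141.68 = 111.32 → 111
  B: 123 + 0.56×(0−123) = 123 − 68.88 = 54.12 → 54
  → #376F36

#A3FEA1, #376F36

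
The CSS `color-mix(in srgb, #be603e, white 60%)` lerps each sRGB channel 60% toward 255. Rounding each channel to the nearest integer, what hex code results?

#be603e is rgb(190, 96, 62).
A 60% tint moves each channel 60% toward 255:
  R: 190 + 0.6×(255−190) = 190 + 39 = 229 → 229
  G: 96 + 0.6×(255−96) = 96 + 95.4 = 191.4 → 191
  B: 62 + 0.6×(255−62) = 62 + 115.8 = 177.8 → 178
rgb(229, 191, 178) = #e5bfb2.

#e5bfb2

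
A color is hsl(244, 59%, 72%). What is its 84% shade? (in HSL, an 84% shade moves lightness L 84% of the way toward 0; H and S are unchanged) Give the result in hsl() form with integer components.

L moves 84% from 72 toward 0: 72 − 60.48 = 11.52 → 12.
H and S are unchanged.

hsl(244, 59%, 12%)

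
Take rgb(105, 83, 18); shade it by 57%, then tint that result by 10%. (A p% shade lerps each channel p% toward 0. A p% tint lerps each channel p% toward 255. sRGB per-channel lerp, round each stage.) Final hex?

#423A21

Per channel, c → c + 0.57(0 − c):
  R: 105 − 59.85 = 45.15 → 45
  G: 83 + 0.57×(0−83) = 83 − 47.31 = 35.69 → 36
  B: 18 + 0.57×(0−18) = 18 − 10.26 = 7.74 → 8
After the shade: rgb(45, 36, 8) = #2D2408.
A 10% tint moves each channel 10% toward 255:
  R: 45 + 21 = 66 → 66
  G: 36 + 0.1×(255−36) = 36 + 21.9 = 57.9 → 58
  B: 8 + 0.1×(255−8) = 8 + 24.7 = 32.7 → 33
rgb(66, 58, 33) = #423A21.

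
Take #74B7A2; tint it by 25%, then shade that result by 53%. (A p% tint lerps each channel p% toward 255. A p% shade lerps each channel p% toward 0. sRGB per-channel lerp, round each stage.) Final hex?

#74B7A2 is rgb(116, 183, 162).
Lerp each channel 25% toward 255:
  R: 116 + 0.25×(255−116) = 116 + 34.75 = 150.75 → 151
  G: 183 + 0.25×(255−183) = 183 + 18 = 201 → 201
  B: 162 + 0.25×(255−162) = 162 + 23.25 = 185.25 → 185
After the tint: rgb(151, 201, 185) = #97C9B9.
Per channel, c → c + 0.53(0 − c):
  R: 151 + 0.53×(0−151) = 151 − 80.03 = 70.97 → 71
  G: 201 − 106.53 = 94.47 → 94
  B: 185 + 0.53×(0−185) = 185 − 98.05 = 86.95 → 87
rgb(71, 94, 87) = #475E57.

#475E57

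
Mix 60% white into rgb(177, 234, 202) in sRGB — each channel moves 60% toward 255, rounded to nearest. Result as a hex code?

A 60% tint moves each channel 60% toward 255:
  R: 177 + 0.6×(255−177) = 177 + 46.8 = 223.8 → 224
  G: 234 + 12.6 = 246.6 → 247
  B: 202 + 0.6×(255−202) = 202 + 31.8 = 233.8 → 234
rgb(224, 247, 234) = #E0F7EA.

#E0F7EA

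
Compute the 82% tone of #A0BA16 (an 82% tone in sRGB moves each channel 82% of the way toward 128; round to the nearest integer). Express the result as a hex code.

#868A6D

#A0BA16 is rgb(160, 186, 22).
An 82% tone moves each channel 82% toward 128:
  R: 160 + 0.82×(128−160) = 160 − 26.24 = 133.76 → 134
  G: 186 − 47.56 = 138.44 → 138
  B: 22 + 0.82×(128−22) = 22 + 86.92 = 108.92 → 109
rgb(134, 138, 109) = #868A6D.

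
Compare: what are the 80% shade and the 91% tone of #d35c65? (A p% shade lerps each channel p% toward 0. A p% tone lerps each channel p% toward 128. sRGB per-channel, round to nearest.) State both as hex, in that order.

#2a1214, #877d7e

#d35c65 is rgb(211, 92, 101).
80% shade:
  R: 211 − 168.8 = 42.2 → 42
  G: 92 − 73.6 = 18.4 → 18
  B: 101 + 0.8×(0−101) = 101 − 80.8 = 20.2 → 20
  → #2a1214
91% tone:
  R: 211 + 0.91×(128−211) = 211 − 75.53 = 135.47 → 135
  G: 92 + 32.76 = 124.76 → 125
  B: 101 + 0.91×(128−101) = 101 + 24.57 = 125.57 → 126
  → #877d7e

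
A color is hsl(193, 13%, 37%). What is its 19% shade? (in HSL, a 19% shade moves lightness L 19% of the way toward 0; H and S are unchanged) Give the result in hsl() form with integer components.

hsl(193, 13%, 30%)

L moves 19% from 37 toward 0: 37 − 7.03 = 29.97 → 30.
H and S are unchanged.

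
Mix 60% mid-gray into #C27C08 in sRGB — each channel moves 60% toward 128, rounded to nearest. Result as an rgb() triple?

#C27C08 is rgb(194, 124, 8).
A 60% tone moves each channel 60% toward 128:
  R: 194 + 0.6×(128−194) = 194 − 39.6 = 154.4 → 154
  G: 124 + 2.4 = 126.4 → 126
  B: 8 + 0.6×(128−8) = 8 + 72 = 80 → 80

rgb(154, 126, 80)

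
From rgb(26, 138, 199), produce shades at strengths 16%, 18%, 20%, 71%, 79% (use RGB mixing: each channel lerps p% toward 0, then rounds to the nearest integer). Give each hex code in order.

16%: (26 − 4.16 = 21.84→22, 138 − 22.08 = 115.92→116, 199 − 31.84 = 167.16→167) → #1674a7
18%: (26 − 4.68 = 21.32→21, 138 − 24.84 = 113.16→113, 199 − 35.82 = 163.18→163) → #1571a3
20%: (26 − 5.2 = 20.8→21, 138 − 27.6 = 110.4→110, 199 − 39.8 = 159.2→159) → #156e9f
71%: (26 − 18.46 = 7.54→8, 138 − 97.98 = 40.02→40, 199 − 141.29 = 57.71→58) → #08283a
79%: (26 − 20.54 = 5.46→5, 138 − 109.02 = 28.98→29, 199 − 157.21 = 41.79→42) → #051d2a

#1674a7, #1571a3, #156e9f, #08283a, #051d2a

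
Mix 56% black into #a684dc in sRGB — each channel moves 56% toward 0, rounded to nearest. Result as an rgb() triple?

rgb(73, 58, 97)

#a684dc is rgb(166, 132, 220).
A 56% shade moves each channel 56% toward 0:
  R: 166 + 0.56×(0−166) = 166 − 92.96 = 73.04 → 73
  G: 132 + 0.56×(0−132) = 132 − 73.92 = 58.08 → 58
  B: 220 + 0.56×(0−220) = 220 − 123.2 = 96.8 → 97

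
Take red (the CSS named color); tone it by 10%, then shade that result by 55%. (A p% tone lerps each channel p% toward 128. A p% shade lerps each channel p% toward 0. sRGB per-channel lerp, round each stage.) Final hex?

CSS red is rgb(255, 0, 0).
Lerp each channel 10% toward 128:
  R: 255 + 0.1×(128−255) = 255 − 12.7 = 242.3 → 242
  G: 0 + 0.1×(128−0) = 0 + 12.8 = 12.8 → 13
  B: 0 + 12.8 = 12.8 → 13
After the tone: rgb(242, 13, 13) = #F20D0D.
Lerp each channel 55% toward 0:
  R: 242 + 0.55×(0−242) = 242 − 133.1 = 108.9 → 109
  G: 13 + 0.55×(0−13) = 13 − 7.15 = 5.85 → 6
  B: 13 − 7.15 = 5.85 → 6
rgb(109, 6, 6) = #6D0606.

#6D0606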